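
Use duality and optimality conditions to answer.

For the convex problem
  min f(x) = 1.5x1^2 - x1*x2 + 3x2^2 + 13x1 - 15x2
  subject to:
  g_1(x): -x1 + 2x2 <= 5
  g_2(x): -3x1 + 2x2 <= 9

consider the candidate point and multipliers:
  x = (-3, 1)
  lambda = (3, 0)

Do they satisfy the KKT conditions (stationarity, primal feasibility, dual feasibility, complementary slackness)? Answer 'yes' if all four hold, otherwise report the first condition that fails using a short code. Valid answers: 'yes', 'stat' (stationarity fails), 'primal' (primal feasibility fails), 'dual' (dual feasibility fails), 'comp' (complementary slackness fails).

Gradient of f: grad f(x) = Q x + c = (3, -6)
Constraint values g_i(x) = a_i^T x - b_i:
  g_1((-3, 1)) = 0
  g_2((-3, 1)) = 2
Stationarity residual: grad f(x) + sum_i lambda_i a_i = (0, 0)
  -> stationarity OK
Primal feasibility (all g_i <= 0): FAILS
Dual feasibility (all lambda_i >= 0): OK
Complementary slackness (lambda_i * g_i(x) = 0 for all i): OK

Verdict: the first failing condition is primal_feasibility -> primal.

primal


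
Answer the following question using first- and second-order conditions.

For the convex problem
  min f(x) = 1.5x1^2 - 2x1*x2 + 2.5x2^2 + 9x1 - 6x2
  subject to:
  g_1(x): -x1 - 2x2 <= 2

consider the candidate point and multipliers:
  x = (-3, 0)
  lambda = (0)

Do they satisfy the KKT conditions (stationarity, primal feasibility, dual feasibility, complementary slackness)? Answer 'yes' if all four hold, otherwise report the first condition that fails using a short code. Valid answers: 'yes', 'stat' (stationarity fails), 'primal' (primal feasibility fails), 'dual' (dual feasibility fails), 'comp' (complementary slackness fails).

Gradient of f: grad f(x) = Q x + c = (0, 0)
Constraint values g_i(x) = a_i^T x - b_i:
  g_1((-3, 0)) = 1
Stationarity residual: grad f(x) + sum_i lambda_i a_i = (0, 0)
  -> stationarity OK
Primal feasibility (all g_i <= 0): FAILS
Dual feasibility (all lambda_i >= 0): OK
Complementary slackness (lambda_i * g_i(x) = 0 for all i): OK

Verdict: the first failing condition is primal_feasibility -> primal.

primal


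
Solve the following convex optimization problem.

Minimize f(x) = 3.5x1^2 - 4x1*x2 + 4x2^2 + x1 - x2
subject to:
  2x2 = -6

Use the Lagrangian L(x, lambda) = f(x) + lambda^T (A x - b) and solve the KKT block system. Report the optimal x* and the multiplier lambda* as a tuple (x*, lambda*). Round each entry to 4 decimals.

Form the Lagrangian:
  L(x, lambda) = (1/2) x^T Q x + c^T x + lambda^T (A x - b)
Stationarity (grad_x L = 0): Q x + c + A^T lambda = 0.
Primal feasibility: A x = b.

This gives the KKT block system:
  [ Q   A^T ] [ x     ]   [-c ]
  [ A    0  ] [ lambda ] = [ b ]

Solving the linear system:
  x*      = (-1.8571, -3)
  lambda* = (8.7857)
  f(x*)   = 26.9286

x* = (-1.8571, -3), lambda* = (8.7857)


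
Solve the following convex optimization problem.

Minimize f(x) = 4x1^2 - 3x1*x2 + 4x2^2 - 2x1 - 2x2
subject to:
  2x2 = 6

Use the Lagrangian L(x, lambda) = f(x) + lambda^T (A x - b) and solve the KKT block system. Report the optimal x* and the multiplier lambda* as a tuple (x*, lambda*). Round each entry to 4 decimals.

Form the Lagrangian:
  L(x, lambda) = (1/2) x^T Q x + c^T x + lambda^T (A x - b)
Stationarity (grad_x L = 0): Q x + c + A^T lambda = 0.
Primal feasibility: A x = b.

This gives the KKT block system:
  [ Q   A^T ] [ x     ]   [-c ]
  [ A    0  ] [ lambda ] = [ b ]

Solving the linear system:
  x*      = (1.375, 3)
  lambda* = (-8.9375)
  f(x*)   = 22.4375

x* = (1.375, 3), lambda* = (-8.9375)


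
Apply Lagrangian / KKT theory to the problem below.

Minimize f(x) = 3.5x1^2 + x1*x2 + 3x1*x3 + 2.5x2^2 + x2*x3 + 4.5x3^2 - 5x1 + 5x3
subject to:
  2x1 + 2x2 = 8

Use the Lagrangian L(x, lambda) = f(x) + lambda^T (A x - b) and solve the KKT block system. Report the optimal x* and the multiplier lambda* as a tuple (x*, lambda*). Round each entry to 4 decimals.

Form the Lagrangian:
  L(x, lambda) = (1/2) x^T Q x + c^T x + lambda^T (A x - b)
Stationarity (grad_x L = 0): Q x + c + A^T lambda = 0.
Primal feasibility: A x = b.

This gives the KKT block system:
  [ Q   A^T ] [ x     ]   [-c ]
  [ A    0  ] [ lambda ] = [ b ]

Solving the linear system:
  x*      = (2.407, 1.593, -1.5349)
  lambda* = (-4.4186)
  f(x*)   = 7.8198

x* = (2.407, 1.593, -1.5349), lambda* = (-4.4186)


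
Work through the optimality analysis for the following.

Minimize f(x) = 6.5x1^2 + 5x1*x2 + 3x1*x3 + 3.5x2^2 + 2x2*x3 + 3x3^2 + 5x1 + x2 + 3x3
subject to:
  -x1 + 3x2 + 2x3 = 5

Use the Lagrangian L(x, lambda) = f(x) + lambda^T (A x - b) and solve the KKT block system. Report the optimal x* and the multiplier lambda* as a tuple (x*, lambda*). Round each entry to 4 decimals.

Form the Lagrangian:
  L(x, lambda) = (1/2) x^T Q x + c^T x + lambda^T (A x - b)
Stationarity (grad_x L = 0): Q x + c + A^T lambda = 0.
Primal feasibility: A x = b.

This gives the KKT block system:
  [ Q   A^T ] [ x     ]   [-c ]
  [ A    0  ] [ lambda ] = [ b ]

Solving the linear system:
  x*      = (-1.0163, 1.238, 0.1348)
  lambda* = (-1.618)
  f(x*)   = 2.3253

x* = (-1.0163, 1.238, 0.1348), lambda* = (-1.618)


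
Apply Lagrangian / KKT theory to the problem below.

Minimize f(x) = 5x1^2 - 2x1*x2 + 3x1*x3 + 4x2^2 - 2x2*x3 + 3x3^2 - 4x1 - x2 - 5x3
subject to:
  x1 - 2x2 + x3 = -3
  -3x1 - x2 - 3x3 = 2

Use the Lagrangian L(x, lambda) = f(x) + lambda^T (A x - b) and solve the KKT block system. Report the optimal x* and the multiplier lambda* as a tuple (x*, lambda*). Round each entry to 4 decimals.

Form the Lagrangian:
  L(x, lambda) = (1/2) x^T Q x + c^T x + lambda^T (A x - b)
Stationarity (grad_x L = 0): Q x + c + A^T lambda = 0.
Primal feasibility: A x = b.

This gives the KKT block system:
  [ Q   A^T ] [ x     ]   [-c ]
  [ A    0  ] [ lambda ] = [ b ]

Solving the linear system:
  x*      = (-0.4, 1, -0.6)
  lambda* = (5.5429, -2.0857)
  f(x*)   = 12.2

x* = (-0.4, 1, -0.6), lambda* = (5.5429, -2.0857)


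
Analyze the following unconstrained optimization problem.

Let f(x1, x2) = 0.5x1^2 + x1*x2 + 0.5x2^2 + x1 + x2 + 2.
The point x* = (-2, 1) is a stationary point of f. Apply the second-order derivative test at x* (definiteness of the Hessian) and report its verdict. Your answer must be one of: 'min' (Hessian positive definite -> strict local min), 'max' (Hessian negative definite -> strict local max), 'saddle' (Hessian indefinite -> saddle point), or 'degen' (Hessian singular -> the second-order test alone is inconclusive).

Compute the Hessian H = grad^2 f:
  H = [[1, 1], [1, 1]]
Verify stationarity: grad f(x*) = H x* + g = (0, 0).
Eigenvalues of H: 0, 2.
H has a zero eigenvalue (singular; positive semidefinite but not definite), so H is neither positive definite, negative definite, nor indefinite. The second-order test alone is inconclusive -> degen.
(Indeed, f is constant along the null direction of H through x*, so x* is not a strict local extremum.)

degen


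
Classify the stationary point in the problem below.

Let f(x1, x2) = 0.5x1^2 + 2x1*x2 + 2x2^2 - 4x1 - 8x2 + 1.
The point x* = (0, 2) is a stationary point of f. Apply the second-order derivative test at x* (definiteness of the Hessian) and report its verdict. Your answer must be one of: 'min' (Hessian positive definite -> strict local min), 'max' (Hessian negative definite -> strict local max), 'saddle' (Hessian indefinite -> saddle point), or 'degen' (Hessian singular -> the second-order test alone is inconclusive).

Compute the Hessian H = grad^2 f:
  H = [[1, 2], [2, 4]]
Verify stationarity: grad f(x*) = H x* + g = (0, 0).
Eigenvalues of H: 0, 5.
H has a zero eigenvalue (singular; positive semidefinite but not definite), so H is neither positive definite, negative definite, nor indefinite. The second-order test alone is inconclusive -> degen.
(Indeed, f is constant along the null direction of H through x*, so x* is not a strict local extremum.)

degen


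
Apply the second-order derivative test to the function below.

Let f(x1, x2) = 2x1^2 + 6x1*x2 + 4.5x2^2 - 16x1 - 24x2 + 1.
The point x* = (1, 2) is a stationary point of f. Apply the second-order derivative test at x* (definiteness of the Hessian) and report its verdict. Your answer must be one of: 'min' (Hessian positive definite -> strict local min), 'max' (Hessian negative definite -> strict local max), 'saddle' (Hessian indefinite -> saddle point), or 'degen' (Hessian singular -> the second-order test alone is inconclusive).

Compute the Hessian H = grad^2 f:
  H = [[4, 6], [6, 9]]
Verify stationarity: grad f(x*) = H x* + g = (0, 0).
Eigenvalues of H: 0, 13.
H has a zero eigenvalue (singular; positive semidefinite but not definite), so H is neither positive definite, negative definite, nor indefinite. The second-order test alone is inconclusive -> degen.
(Indeed, f is constant along the null direction of H through x*, so x* is not a strict local extremum.)

degen


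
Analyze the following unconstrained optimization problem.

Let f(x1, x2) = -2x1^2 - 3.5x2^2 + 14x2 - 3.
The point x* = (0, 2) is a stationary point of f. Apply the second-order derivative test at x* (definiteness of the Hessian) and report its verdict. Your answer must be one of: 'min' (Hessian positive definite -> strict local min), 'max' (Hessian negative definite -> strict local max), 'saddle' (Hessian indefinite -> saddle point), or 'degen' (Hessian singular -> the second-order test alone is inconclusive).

Compute the Hessian H = grad^2 f:
  H = [[-4, 0], [0, -7]]
Verify stationarity: grad f(x*) = H x* + g = (0, 0).
Eigenvalues of H: -7, -4.
Both eigenvalues < 0, so H is negative definite -> x* is a strict local max.

max


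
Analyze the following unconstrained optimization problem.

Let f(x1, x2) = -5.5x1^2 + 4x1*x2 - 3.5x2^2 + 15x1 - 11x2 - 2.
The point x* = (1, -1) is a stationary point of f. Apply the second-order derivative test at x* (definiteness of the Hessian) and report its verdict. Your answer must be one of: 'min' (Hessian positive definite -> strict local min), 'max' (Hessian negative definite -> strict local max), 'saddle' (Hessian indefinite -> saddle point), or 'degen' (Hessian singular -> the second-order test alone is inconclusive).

Compute the Hessian H = grad^2 f:
  H = [[-11, 4], [4, -7]]
Verify stationarity: grad f(x*) = H x* + g = (0, 0).
Eigenvalues of H: -13.4721, -4.5279.
Both eigenvalues < 0, so H is negative definite -> x* is a strict local max.

max


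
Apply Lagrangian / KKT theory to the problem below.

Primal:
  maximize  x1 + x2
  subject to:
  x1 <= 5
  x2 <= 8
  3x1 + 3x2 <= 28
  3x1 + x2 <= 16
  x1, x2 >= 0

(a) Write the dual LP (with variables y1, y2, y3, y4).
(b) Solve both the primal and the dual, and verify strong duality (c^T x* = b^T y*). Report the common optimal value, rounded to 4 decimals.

The standard primal-dual pair for 'max c^T x s.t. A x <= b, x >= 0' is:
  Dual:  min b^T y  s.t.  A^T y >= c,  y >= 0.

So the dual LP is:
  minimize  5y1 + 8y2 + 28y3 + 16y4
  subject to:
    y1 + 3y3 + 3y4 >= 1
    y2 + 3y3 + y4 >= 1
    y1, y2, y3, y4 >= 0

Solving the primal: x* = (3.3333, 6).
  primal value c^T x* = 9.3333.
Solving the dual: y* = (0, 0, 0.3333, 0).
  dual value b^T y* = 9.3333.
Strong duality: c^T x* = b^T y*. Confirmed.

9.3333


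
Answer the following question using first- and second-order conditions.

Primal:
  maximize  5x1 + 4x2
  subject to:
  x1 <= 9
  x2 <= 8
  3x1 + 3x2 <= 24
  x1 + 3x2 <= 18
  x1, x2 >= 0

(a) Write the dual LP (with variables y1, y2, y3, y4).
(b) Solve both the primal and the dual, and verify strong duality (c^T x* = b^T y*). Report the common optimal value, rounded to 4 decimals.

The standard primal-dual pair for 'max c^T x s.t. A x <= b, x >= 0' is:
  Dual:  min b^T y  s.t.  A^T y >= c,  y >= 0.

So the dual LP is:
  minimize  9y1 + 8y2 + 24y3 + 18y4
  subject to:
    y1 + 3y3 + y4 >= 5
    y2 + 3y3 + 3y4 >= 4
    y1, y2, y3, y4 >= 0

Solving the primal: x* = (8, 0).
  primal value c^T x* = 40.
Solving the dual: y* = (0, 0, 1.6667, 0).
  dual value b^T y* = 40.
Strong duality: c^T x* = b^T y*. Confirmed.

40


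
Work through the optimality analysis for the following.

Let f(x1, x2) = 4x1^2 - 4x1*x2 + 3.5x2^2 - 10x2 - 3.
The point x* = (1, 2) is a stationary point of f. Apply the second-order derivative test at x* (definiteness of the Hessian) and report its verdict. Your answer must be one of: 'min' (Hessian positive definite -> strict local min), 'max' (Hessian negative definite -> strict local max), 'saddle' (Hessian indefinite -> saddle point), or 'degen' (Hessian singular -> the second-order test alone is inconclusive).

Compute the Hessian H = grad^2 f:
  H = [[8, -4], [-4, 7]]
Verify stationarity: grad f(x*) = H x* + g = (0, 0).
Eigenvalues of H: 3.4689, 11.5311.
Both eigenvalues > 0, so H is positive definite -> x* is a strict local min.

min


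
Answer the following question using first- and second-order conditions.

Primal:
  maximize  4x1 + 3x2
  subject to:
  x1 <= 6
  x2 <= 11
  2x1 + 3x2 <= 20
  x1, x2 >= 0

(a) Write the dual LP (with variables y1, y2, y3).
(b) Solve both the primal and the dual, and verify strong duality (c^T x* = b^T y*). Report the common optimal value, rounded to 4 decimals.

The standard primal-dual pair for 'max c^T x s.t. A x <= b, x >= 0' is:
  Dual:  min b^T y  s.t.  A^T y >= c,  y >= 0.

So the dual LP is:
  minimize  6y1 + 11y2 + 20y3
  subject to:
    y1 + 2y3 >= 4
    y2 + 3y3 >= 3
    y1, y2, y3 >= 0

Solving the primal: x* = (6, 2.6667).
  primal value c^T x* = 32.
Solving the dual: y* = (2, 0, 1).
  dual value b^T y* = 32.
Strong duality: c^T x* = b^T y*. Confirmed.

32


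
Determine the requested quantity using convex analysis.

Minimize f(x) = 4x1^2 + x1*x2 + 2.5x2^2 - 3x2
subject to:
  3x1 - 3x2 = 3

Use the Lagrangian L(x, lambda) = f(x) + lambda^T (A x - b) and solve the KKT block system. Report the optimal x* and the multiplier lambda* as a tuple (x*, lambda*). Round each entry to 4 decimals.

Form the Lagrangian:
  L(x, lambda) = (1/2) x^T Q x + c^T x + lambda^T (A x - b)
Stationarity (grad_x L = 0): Q x + c + A^T lambda = 0.
Primal feasibility: A x = b.

This gives the KKT block system:
  [ Q   A^T ] [ x     ]   [-c ]
  [ A    0  ] [ lambda ] = [ b ]

Solving the linear system:
  x*      = (0.6, -0.4)
  lambda* = (-1.4667)
  f(x*)   = 2.8

x* = (0.6, -0.4), lambda* = (-1.4667)


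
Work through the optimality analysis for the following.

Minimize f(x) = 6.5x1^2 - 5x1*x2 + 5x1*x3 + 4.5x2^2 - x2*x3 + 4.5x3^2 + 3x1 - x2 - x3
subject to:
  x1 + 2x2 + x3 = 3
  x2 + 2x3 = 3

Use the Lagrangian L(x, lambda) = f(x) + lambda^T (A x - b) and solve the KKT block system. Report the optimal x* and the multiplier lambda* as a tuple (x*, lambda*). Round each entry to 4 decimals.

Form the Lagrangian:
  L(x, lambda) = (1/2) x^T Q x + c^T x + lambda^T (A x - b)
Stationarity (grad_x L = 0): Q x + c + A^T lambda = 0.
Primal feasibility: A x = b.

This gives the KKT block system:
  [ Q   A^T ] [ x     ]   [-c ]
  [ A    0  ] [ lambda ] = [ b ]

Solving the linear system:
  x*      = (-0.0234, 1.0156, 0.9922)
  lambda* = (-2.5781, -2.1094)
  f(x*)   = 5.9922

x* = (-0.0234, 1.0156, 0.9922), lambda* = (-2.5781, -2.1094)


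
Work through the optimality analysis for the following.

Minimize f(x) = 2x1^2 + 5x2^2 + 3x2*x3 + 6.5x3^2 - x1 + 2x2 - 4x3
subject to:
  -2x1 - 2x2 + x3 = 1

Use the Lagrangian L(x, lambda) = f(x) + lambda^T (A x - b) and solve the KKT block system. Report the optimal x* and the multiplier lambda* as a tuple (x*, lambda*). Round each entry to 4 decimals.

Form the Lagrangian:
  L(x, lambda) = (1/2) x^T Q x + c^T x + lambda^T (A x - b)
Stationarity (grad_x L = 0): Q x + c + A^T lambda = 0.
Primal feasibility: A x = b.

This gives the KKT block system:
  [ Q   A^T ] [ x     ]   [-c ]
  [ A    0  ] [ lambda ] = [ b ]

Solving the linear system:
  x*      = (0.0974, -0.3872, 0.4205)
  lambda* = (-0.3051)
  f(x*)   = -1.1244

x* = (0.0974, -0.3872, 0.4205), lambda* = (-0.3051)


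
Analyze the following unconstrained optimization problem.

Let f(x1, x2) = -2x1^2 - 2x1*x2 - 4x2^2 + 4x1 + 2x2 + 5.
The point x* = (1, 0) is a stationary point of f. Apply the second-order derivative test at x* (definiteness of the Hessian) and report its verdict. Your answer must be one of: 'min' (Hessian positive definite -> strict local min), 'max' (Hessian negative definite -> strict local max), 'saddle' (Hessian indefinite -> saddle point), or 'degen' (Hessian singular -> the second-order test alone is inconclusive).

Compute the Hessian H = grad^2 f:
  H = [[-4, -2], [-2, -8]]
Verify stationarity: grad f(x*) = H x* + g = (0, 0).
Eigenvalues of H: -8.8284, -3.1716.
Both eigenvalues < 0, so H is negative definite -> x* is a strict local max.

max


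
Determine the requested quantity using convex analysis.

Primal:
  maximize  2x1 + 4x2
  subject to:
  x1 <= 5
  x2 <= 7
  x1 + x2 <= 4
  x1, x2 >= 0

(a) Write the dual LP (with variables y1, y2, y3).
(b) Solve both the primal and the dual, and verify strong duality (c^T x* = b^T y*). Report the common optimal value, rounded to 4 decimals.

The standard primal-dual pair for 'max c^T x s.t. A x <= b, x >= 0' is:
  Dual:  min b^T y  s.t.  A^T y >= c,  y >= 0.

So the dual LP is:
  minimize  5y1 + 7y2 + 4y3
  subject to:
    y1 + y3 >= 2
    y2 + y3 >= 4
    y1, y2, y3 >= 0

Solving the primal: x* = (0, 4).
  primal value c^T x* = 16.
Solving the dual: y* = (0, 0, 4).
  dual value b^T y* = 16.
Strong duality: c^T x* = b^T y*. Confirmed.

16


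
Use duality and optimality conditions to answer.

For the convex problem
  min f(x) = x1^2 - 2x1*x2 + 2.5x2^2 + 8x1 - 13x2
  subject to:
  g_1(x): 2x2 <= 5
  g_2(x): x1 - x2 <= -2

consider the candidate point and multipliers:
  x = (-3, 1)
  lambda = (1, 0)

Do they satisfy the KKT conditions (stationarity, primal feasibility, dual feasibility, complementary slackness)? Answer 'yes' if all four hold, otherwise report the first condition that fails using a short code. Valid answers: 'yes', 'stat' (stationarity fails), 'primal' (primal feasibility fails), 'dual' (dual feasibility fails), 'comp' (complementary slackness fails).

Gradient of f: grad f(x) = Q x + c = (0, -2)
Constraint values g_i(x) = a_i^T x - b_i:
  g_1((-3, 1)) = -3
  g_2((-3, 1)) = -2
Stationarity residual: grad f(x) + sum_i lambda_i a_i = (0, 0)
  -> stationarity OK
Primal feasibility (all g_i <= 0): OK
Dual feasibility (all lambda_i >= 0): OK
Complementary slackness (lambda_i * g_i(x) = 0 for all i): FAILS

Verdict: the first failing condition is complementary_slackness -> comp.

comp


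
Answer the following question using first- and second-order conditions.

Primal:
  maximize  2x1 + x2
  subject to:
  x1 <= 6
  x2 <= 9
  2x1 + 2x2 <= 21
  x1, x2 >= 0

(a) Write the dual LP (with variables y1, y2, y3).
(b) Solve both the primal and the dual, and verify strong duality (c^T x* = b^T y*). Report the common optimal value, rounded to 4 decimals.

The standard primal-dual pair for 'max c^T x s.t. A x <= b, x >= 0' is:
  Dual:  min b^T y  s.t.  A^T y >= c,  y >= 0.

So the dual LP is:
  minimize  6y1 + 9y2 + 21y3
  subject to:
    y1 + 2y3 >= 2
    y2 + 2y3 >= 1
    y1, y2, y3 >= 0

Solving the primal: x* = (6, 4.5).
  primal value c^T x* = 16.5.
Solving the dual: y* = (1, 0, 0.5).
  dual value b^T y* = 16.5.
Strong duality: c^T x* = b^T y*. Confirmed.

16.5


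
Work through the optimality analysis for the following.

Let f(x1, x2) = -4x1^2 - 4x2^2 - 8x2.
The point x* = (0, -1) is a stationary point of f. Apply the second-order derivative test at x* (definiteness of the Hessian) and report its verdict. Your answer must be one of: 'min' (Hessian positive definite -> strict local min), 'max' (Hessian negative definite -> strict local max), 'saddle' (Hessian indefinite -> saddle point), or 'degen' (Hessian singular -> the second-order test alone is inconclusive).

Compute the Hessian H = grad^2 f:
  H = [[-8, 0], [0, -8]]
Verify stationarity: grad f(x*) = H x* + g = (0, 0).
Eigenvalues of H: -8, -8.
Both eigenvalues < 0, so H is negative definite -> x* is a strict local max.

max


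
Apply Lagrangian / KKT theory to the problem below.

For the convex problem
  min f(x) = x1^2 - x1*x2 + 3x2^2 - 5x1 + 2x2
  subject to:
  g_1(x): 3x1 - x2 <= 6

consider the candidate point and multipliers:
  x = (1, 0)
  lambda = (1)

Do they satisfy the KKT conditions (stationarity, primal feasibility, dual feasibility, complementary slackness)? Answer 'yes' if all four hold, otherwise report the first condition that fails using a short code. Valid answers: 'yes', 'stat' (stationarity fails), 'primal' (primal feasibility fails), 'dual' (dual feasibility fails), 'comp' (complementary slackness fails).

Gradient of f: grad f(x) = Q x + c = (-3, 1)
Constraint values g_i(x) = a_i^T x - b_i:
  g_1((1, 0)) = -3
Stationarity residual: grad f(x) + sum_i lambda_i a_i = (0, 0)
  -> stationarity OK
Primal feasibility (all g_i <= 0): OK
Dual feasibility (all lambda_i >= 0): OK
Complementary slackness (lambda_i * g_i(x) = 0 for all i): FAILS

Verdict: the first failing condition is complementary_slackness -> comp.

comp


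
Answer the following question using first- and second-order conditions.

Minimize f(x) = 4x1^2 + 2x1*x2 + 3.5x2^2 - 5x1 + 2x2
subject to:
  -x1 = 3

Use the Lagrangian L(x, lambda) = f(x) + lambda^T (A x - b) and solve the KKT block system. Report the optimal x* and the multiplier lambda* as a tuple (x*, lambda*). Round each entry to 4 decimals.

Form the Lagrangian:
  L(x, lambda) = (1/2) x^T Q x + c^T x + lambda^T (A x - b)
Stationarity (grad_x L = 0): Q x + c + A^T lambda = 0.
Primal feasibility: A x = b.

This gives the KKT block system:
  [ Q   A^T ] [ x     ]   [-c ]
  [ A    0  ] [ lambda ] = [ b ]

Solving the linear system:
  x*      = (-3, 0.5714)
  lambda* = (-27.8571)
  f(x*)   = 49.8571

x* = (-3, 0.5714), lambda* = (-27.8571)


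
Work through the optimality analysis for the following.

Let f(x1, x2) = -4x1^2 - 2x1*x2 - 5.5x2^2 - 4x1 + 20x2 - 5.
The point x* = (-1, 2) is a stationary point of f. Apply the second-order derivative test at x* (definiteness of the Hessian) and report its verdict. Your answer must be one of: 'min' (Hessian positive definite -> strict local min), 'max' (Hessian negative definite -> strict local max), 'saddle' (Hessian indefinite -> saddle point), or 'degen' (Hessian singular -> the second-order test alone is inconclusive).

Compute the Hessian H = grad^2 f:
  H = [[-8, -2], [-2, -11]]
Verify stationarity: grad f(x*) = H x* + g = (0, 0).
Eigenvalues of H: -12, -7.
Both eigenvalues < 0, so H is negative definite -> x* is a strict local max.

max


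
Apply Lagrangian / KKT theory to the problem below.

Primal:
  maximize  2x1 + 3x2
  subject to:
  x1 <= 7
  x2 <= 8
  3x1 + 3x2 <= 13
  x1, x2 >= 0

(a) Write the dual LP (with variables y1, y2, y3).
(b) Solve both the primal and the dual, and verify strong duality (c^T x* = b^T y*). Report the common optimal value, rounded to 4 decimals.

The standard primal-dual pair for 'max c^T x s.t. A x <= b, x >= 0' is:
  Dual:  min b^T y  s.t.  A^T y >= c,  y >= 0.

So the dual LP is:
  minimize  7y1 + 8y2 + 13y3
  subject to:
    y1 + 3y3 >= 2
    y2 + 3y3 >= 3
    y1, y2, y3 >= 0

Solving the primal: x* = (0, 4.3333).
  primal value c^T x* = 13.
Solving the dual: y* = (0, 0, 1).
  dual value b^T y* = 13.
Strong duality: c^T x* = b^T y*. Confirmed.

13


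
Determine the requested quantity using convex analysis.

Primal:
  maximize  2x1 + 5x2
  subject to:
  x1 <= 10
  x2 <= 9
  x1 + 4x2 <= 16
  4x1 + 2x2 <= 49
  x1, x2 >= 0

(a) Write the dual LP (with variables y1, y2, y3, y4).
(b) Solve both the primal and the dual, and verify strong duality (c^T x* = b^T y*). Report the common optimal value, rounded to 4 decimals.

The standard primal-dual pair for 'max c^T x s.t. A x <= b, x >= 0' is:
  Dual:  min b^T y  s.t.  A^T y >= c,  y >= 0.

So the dual LP is:
  minimize  10y1 + 9y2 + 16y3 + 49y4
  subject to:
    y1 + y3 + 4y4 >= 2
    y2 + 4y3 + 2y4 >= 5
    y1, y2, y3, y4 >= 0

Solving the primal: x* = (10, 1.5).
  primal value c^T x* = 27.5.
Solving the dual: y* = (0.75, 0, 1.25, 0).
  dual value b^T y* = 27.5.
Strong duality: c^T x* = b^T y*. Confirmed.

27.5


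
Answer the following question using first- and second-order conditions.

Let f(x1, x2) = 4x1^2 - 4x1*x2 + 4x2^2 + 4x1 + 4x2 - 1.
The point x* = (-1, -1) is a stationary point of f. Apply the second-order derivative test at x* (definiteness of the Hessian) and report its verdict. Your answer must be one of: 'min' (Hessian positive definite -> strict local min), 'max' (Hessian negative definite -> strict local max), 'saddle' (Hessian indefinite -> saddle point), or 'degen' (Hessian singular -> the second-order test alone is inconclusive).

Compute the Hessian H = grad^2 f:
  H = [[8, -4], [-4, 8]]
Verify stationarity: grad f(x*) = H x* + g = (0, 0).
Eigenvalues of H: 4, 12.
Both eigenvalues > 0, so H is positive definite -> x* is a strict local min.

min


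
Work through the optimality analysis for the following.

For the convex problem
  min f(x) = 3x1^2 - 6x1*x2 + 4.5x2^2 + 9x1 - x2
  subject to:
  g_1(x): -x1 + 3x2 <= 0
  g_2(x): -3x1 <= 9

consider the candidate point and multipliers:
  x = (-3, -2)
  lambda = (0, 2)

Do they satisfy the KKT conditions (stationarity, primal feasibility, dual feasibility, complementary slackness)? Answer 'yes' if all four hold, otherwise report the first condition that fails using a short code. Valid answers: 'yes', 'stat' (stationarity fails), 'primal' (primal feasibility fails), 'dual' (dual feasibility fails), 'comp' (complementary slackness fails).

Gradient of f: grad f(x) = Q x + c = (3, -1)
Constraint values g_i(x) = a_i^T x - b_i:
  g_1((-3, -2)) = -3
  g_2((-3, -2)) = 0
Stationarity residual: grad f(x) + sum_i lambda_i a_i = (-3, -1)
  -> stationarity FAILS
Primal feasibility (all g_i <= 0): OK
Dual feasibility (all lambda_i >= 0): OK
Complementary slackness (lambda_i * g_i(x) = 0 for all i): OK

Verdict: the first failing condition is stationarity -> stat.

stat


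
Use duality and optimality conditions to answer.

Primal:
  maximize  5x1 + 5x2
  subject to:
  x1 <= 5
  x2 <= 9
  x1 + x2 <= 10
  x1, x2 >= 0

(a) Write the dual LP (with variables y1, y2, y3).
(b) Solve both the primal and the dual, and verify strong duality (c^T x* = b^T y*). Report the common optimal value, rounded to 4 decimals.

The standard primal-dual pair for 'max c^T x s.t. A x <= b, x >= 0' is:
  Dual:  min b^T y  s.t.  A^T y >= c,  y >= 0.

So the dual LP is:
  minimize  5y1 + 9y2 + 10y3
  subject to:
    y1 + y3 >= 5
    y2 + y3 >= 5
    y1, y2, y3 >= 0

Solving the primal: x* = (1, 9).
  primal value c^T x* = 50.
Solving the dual: y* = (0, 0, 5).
  dual value b^T y* = 50.
Strong duality: c^T x* = b^T y*. Confirmed.

50


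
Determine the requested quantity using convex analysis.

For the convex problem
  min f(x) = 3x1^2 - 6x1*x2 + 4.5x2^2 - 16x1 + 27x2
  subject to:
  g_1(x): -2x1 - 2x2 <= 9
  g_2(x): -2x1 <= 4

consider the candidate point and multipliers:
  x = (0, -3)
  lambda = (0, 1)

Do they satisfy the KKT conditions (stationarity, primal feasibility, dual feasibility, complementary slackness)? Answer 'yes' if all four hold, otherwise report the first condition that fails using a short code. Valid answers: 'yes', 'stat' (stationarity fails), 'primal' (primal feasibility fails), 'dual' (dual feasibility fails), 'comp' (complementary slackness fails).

Gradient of f: grad f(x) = Q x + c = (2, 0)
Constraint values g_i(x) = a_i^T x - b_i:
  g_1((0, -3)) = -3
  g_2((0, -3)) = -4
Stationarity residual: grad f(x) + sum_i lambda_i a_i = (0, 0)
  -> stationarity OK
Primal feasibility (all g_i <= 0): OK
Dual feasibility (all lambda_i >= 0): OK
Complementary slackness (lambda_i * g_i(x) = 0 for all i): FAILS

Verdict: the first failing condition is complementary_slackness -> comp.

comp


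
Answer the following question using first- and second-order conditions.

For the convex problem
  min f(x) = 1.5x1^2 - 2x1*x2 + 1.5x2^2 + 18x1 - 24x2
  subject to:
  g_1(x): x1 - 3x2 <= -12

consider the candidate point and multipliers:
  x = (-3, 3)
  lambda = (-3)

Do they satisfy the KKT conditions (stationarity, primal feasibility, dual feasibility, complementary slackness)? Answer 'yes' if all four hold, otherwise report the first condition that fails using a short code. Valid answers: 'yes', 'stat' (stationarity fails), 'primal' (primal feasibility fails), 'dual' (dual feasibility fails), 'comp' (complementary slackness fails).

Gradient of f: grad f(x) = Q x + c = (3, -9)
Constraint values g_i(x) = a_i^T x - b_i:
  g_1((-3, 3)) = 0
Stationarity residual: grad f(x) + sum_i lambda_i a_i = (0, 0)
  -> stationarity OK
Primal feasibility (all g_i <= 0): OK
Dual feasibility (all lambda_i >= 0): FAILS
Complementary slackness (lambda_i * g_i(x) = 0 for all i): OK

Verdict: the first failing condition is dual_feasibility -> dual.

dual


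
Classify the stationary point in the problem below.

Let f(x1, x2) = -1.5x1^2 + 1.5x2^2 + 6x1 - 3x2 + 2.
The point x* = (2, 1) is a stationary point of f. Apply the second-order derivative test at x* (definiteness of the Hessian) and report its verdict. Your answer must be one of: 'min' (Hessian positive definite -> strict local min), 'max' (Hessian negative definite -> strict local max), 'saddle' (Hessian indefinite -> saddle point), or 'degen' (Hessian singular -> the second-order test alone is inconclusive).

Compute the Hessian H = grad^2 f:
  H = [[-3, 0], [0, 3]]
Verify stationarity: grad f(x*) = H x* + g = (0, 0).
Eigenvalues of H: -3, 3.
Eigenvalues have mixed signs, so H is indefinite -> x* is a saddle point.

saddle


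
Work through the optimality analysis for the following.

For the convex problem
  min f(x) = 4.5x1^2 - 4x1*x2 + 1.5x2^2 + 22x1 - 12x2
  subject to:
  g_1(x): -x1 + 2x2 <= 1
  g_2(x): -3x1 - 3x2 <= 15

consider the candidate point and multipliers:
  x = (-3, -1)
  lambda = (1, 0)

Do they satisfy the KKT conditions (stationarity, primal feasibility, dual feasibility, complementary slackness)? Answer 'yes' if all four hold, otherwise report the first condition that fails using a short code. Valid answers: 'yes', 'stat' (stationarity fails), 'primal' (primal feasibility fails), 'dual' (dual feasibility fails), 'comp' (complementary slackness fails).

Gradient of f: grad f(x) = Q x + c = (-1, -3)
Constraint values g_i(x) = a_i^T x - b_i:
  g_1((-3, -1)) = 0
  g_2((-3, -1)) = -3
Stationarity residual: grad f(x) + sum_i lambda_i a_i = (-2, -1)
  -> stationarity FAILS
Primal feasibility (all g_i <= 0): OK
Dual feasibility (all lambda_i >= 0): OK
Complementary slackness (lambda_i * g_i(x) = 0 for all i): OK

Verdict: the first failing condition is stationarity -> stat.

stat


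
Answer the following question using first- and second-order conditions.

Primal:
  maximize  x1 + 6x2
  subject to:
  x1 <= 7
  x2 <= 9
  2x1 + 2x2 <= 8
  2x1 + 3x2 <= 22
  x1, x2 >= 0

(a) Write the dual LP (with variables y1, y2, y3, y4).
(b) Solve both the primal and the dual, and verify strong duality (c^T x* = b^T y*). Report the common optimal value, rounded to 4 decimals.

The standard primal-dual pair for 'max c^T x s.t. A x <= b, x >= 0' is:
  Dual:  min b^T y  s.t.  A^T y >= c,  y >= 0.

So the dual LP is:
  minimize  7y1 + 9y2 + 8y3 + 22y4
  subject to:
    y1 + 2y3 + 2y4 >= 1
    y2 + 2y3 + 3y4 >= 6
    y1, y2, y3, y4 >= 0

Solving the primal: x* = (0, 4).
  primal value c^T x* = 24.
Solving the dual: y* = (0, 0, 3, 0).
  dual value b^T y* = 24.
Strong duality: c^T x* = b^T y*. Confirmed.

24


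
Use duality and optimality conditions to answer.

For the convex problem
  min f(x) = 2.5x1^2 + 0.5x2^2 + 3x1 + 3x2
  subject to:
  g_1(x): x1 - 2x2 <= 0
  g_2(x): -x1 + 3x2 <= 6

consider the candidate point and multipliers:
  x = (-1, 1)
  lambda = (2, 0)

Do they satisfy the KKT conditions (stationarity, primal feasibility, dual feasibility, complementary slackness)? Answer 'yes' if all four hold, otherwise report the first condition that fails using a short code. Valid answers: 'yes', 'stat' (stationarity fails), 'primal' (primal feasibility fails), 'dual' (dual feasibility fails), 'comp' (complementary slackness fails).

Gradient of f: grad f(x) = Q x + c = (-2, 4)
Constraint values g_i(x) = a_i^T x - b_i:
  g_1((-1, 1)) = -3
  g_2((-1, 1)) = -2
Stationarity residual: grad f(x) + sum_i lambda_i a_i = (0, 0)
  -> stationarity OK
Primal feasibility (all g_i <= 0): OK
Dual feasibility (all lambda_i >= 0): OK
Complementary slackness (lambda_i * g_i(x) = 0 for all i): FAILS

Verdict: the first failing condition is complementary_slackness -> comp.

comp


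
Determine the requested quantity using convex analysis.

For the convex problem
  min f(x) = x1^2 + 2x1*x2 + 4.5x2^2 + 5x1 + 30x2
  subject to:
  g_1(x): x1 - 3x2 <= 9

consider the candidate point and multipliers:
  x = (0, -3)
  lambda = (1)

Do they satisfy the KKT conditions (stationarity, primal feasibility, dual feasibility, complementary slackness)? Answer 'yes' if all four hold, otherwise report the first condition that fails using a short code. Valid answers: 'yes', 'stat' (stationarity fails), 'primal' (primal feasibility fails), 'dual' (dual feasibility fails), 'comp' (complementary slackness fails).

Gradient of f: grad f(x) = Q x + c = (-1, 3)
Constraint values g_i(x) = a_i^T x - b_i:
  g_1((0, -3)) = 0
Stationarity residual: grad f(x) + sum_i lambda_i a_i = (0, 0)
  -> stationarity OK
Primal feasibility (all g_i <= 0): OK
Dual feasibility (all lambda_i >= 0): OK
Complementary slackness (lambda_i * g_i(x) = 0 for all i): OK

Verdict: yes, KKT holds.

yes


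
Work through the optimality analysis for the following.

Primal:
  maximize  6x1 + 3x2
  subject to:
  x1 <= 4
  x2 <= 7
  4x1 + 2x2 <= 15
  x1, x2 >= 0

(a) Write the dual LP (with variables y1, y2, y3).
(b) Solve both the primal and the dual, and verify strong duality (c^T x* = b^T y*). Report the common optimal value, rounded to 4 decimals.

The standard primal-dual pair for 'max c^T x s.t. A x <= b, x >= 0' is:
  Dual:  min b^T y  s.t.  A^T y >= c,  y >= 0.

So the dual LP is:
  minimize  4y1 + 7y2 + 15y3
  subject to:
    y1 + 4y3 >= 6
    y2 + 2y3 >= 3
    y1, y2, y3 >= 0

Solving the primal: x* = (3.75, 0).
  primal value c^T x* = 22.5.
Solving the dual: y* = (0, 0, 1.5).
  dual value b^T y* = 22.5.
Strong duality: c^T x* = b^T y*. Confirmed.

22.5


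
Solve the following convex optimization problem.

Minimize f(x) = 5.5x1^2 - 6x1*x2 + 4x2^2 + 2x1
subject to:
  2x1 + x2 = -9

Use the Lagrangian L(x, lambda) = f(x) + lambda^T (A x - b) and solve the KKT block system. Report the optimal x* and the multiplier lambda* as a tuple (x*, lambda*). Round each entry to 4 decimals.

Form the Lagrangian:
  L(x, lambda) = (1/2) x^T Q x + c^T x + lambda^T (A x - b)
Stationarity (grad_x L = 0): Q x + c + A^T lambda = 0.
Primal feasibility: A x = b.

This gives the KKT block system:
  [ Q   A^T ] [ x     ]   [-c ]
  [ A    0  ] [ lambda ] = [ b ]

Solving the linear system:
  x*      = (-2.9851, -3.0299)
  lambda* = (6.3284)
  f(x*)   = 25.4925

x* = (-2.9851, -3.0299), lambda* = (6.3284)


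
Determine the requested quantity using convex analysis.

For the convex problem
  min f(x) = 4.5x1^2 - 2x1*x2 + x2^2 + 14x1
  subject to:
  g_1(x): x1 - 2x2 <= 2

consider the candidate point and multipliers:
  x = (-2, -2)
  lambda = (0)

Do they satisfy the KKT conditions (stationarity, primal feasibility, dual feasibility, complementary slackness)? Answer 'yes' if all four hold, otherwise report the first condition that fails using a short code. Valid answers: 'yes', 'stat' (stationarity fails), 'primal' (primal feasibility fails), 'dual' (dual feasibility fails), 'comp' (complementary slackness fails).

Gradient of f: grad f(x) = Q x + c = (0, 0)
Constraint values g_i(x) = a_i^T x - b_i:
  g_1((-2, -2)) = 0
Stationarity residual: grad f(x) + sum_i lambda_i a_i = (0, 0)
  -> stationarity OK
Primal feasibility (all g_i <= 0): OK
Dual feasibility (all lambda_i >= 0): OK
Complementary slackness (lambda_i * g_i(x) = 0 for all i): OK

Verdict: yes, KKT holds.

yes


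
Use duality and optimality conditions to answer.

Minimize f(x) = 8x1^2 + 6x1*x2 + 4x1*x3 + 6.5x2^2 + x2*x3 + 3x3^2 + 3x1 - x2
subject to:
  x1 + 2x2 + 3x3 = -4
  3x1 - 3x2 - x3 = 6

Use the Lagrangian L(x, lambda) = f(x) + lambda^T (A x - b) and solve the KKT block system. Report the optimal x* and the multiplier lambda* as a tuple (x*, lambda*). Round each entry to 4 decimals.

Form the Lagrangian:
  L(x, lambda) = (1/2) x^T Q x + c^T x + lambda^T (A x - b)
Stationarity (grad_x L = 0): Q x + c + A^T lambda = 0.
Primal feasibility: A x = b.

This gives the KKT block system:
  [ Q   A^T ] [ x     ]   [-c ]
  [ A    0  ] [ lambda ] = [ b ]

Solving the linear system:
  x*      = (0.8089, -0.8445, -1.04)
  lambda* = (0.4831, -2.3995)
  f(x*)   = 9.8003

x* = (0.8089, -0.8445, -1.04), lambda* = (0.4831, -2.3995)


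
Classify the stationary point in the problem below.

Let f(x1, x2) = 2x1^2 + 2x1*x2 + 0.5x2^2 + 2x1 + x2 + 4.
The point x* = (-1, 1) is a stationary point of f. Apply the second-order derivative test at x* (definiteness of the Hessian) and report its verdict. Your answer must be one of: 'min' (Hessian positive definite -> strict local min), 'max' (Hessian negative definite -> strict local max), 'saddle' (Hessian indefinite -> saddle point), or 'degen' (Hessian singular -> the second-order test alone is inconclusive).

Compute the Hessian H = grad^2 f:
  H = [[4, 2], [2, 1]]
Verify stationarity: grad f(x*) = H x* + g = (0, 0).
Eigenvalues of H: 0, 5.
H has a zero eigenvalue (singular; positive semidefinite but not definite), so H is neither positive definite, negative definite, nor indefinite. The second-order test alone is inconclusive -> degen.
(Indeed, f is constant along the null direction of H through x*, so x* is not a strict local extremum.)

degen


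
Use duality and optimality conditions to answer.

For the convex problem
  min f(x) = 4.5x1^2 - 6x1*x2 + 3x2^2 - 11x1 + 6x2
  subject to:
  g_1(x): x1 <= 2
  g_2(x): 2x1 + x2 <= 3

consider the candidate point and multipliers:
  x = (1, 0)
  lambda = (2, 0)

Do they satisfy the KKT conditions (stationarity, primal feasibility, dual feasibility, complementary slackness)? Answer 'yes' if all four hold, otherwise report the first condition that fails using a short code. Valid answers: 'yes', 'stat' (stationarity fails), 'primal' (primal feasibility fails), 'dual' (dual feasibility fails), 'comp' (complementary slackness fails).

Gradient of f: grad f(x) = Q x + c = (-2, 0)
Constraint values g_i(x) = a_i^T x - b_i:
  g_1((1, 0)) = -1
  g_2((1, 0)) = -1
Stationarity residual: grad f(x) + sum_i lambda_i a_i = (0, 0)
  -> stationarity OK
Primal feasibility (all g_i <= 0): OK
Dual feasibility (all lambda_i >= 0): OK
Complementary slackness (lambda_i * g_i(x) = 0 for all i): FAILS

Verdict: the first failing condition is complementary_slackness -> comp.

comp


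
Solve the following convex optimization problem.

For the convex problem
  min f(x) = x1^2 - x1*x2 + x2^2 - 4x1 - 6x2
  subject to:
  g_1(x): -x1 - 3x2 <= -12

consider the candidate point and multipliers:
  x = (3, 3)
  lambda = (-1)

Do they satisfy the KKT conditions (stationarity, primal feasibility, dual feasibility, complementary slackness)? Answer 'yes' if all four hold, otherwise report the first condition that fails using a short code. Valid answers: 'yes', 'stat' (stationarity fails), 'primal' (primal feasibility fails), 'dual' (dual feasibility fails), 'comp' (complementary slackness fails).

Gradient of f: grad f(x) = Q x + c = (-1, -3)
Constraint values g_i(x) = a_i^T x - b_i:
  g_1((3, 3)) = 0
Stationarity residual: grad f(x) + sum_i lambda_i a_i = (0, 0)
  -> stationarity OK
Primal feasibility (all g_i <= 0): OK
Dual feasibility (all lambda_i >= 0): FAILS
Complementary slackness (lambda_i * g_i(x) = 0 for all i): OK

Verdict: the first failing condition is dual_feasibility -> dual.

dual


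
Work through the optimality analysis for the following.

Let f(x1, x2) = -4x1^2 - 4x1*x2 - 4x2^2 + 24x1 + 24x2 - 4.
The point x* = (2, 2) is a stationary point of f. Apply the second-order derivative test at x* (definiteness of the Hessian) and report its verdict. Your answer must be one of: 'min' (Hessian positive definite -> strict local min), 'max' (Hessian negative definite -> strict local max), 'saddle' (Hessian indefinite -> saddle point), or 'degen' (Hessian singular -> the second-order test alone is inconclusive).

Compute the Hessian H = grad^2 f:
  H = [[-8, -4], [-4, -8]]
Verify stationarity: grad f(x*) = H x* + g = (0, 0).
Eigenvalues of H: -12, -4.
Both eigenvalues < 0, so H is negative definite -> x* is a strict local max.

max
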